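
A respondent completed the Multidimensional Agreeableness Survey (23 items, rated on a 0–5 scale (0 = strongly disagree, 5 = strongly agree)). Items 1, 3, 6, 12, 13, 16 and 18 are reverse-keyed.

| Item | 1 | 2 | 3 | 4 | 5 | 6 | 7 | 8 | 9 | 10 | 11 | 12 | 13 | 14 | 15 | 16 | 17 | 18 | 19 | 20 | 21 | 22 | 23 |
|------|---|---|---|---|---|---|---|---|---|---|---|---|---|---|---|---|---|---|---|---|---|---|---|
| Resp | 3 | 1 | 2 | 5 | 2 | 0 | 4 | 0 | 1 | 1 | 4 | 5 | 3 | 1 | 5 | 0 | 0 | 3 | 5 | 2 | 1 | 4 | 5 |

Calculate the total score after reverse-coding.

60

Reverse-coded items (on a 0–5 scale, reversed = 5 − raw):
  item 1: 5 − 3 = 2
  item 3: 5 − 2 = 3
  item 6: 5 − 0 = 5
  item 12: 5 − 5 = 0
  item 13: 5 − 3 = 2
  item 16: 5 − 0 = 5
  item 18: 5 − 3 = 2
Scored responses: 2, 1, 3, 5, 2, 5, 4, 0, 1, 1, 4, 0, 2, 1, 5, 5, 0, 2, 5, 2, 1, 4, 5
Total = 2 + 1 + 3 + 5 + 2 + 5 + 4 + 0 + 1 + 1 + 4 + 0 + 2 + 1 + 5 + 5 + 0 + 2 + 5 + 2 + 1 + 4 + 5 = 60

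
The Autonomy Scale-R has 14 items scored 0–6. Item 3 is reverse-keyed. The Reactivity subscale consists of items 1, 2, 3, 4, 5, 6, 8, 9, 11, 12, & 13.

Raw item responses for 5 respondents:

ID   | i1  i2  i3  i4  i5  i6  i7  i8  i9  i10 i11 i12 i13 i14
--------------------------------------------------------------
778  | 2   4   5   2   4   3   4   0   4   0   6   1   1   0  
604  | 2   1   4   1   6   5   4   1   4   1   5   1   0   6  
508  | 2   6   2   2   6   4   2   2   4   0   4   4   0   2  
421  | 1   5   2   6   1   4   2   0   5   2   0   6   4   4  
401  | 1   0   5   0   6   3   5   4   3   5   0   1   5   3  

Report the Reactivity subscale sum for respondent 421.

Respondent 421 raw: 1, 5, 2, 6, 1, 4, 2, 0, 5, 2, 0, 6, 4, 4.
Reactivity items: 1, 2, 3, 4, 5, 6, 8, 9, 11, 12, 13.
Reverse-coded (reverse-coded value = 6 − response):
  item 1: 1
  item 2: 5
  item 3: 6 − 2 = 4
  item 4: 6
  item 5: 1
  item 6: 4
  item 8: 0
  item 9: 5
  item 11: 0
  item 12: 6
  item 13: 4
Sum = 1 + 5 + 4 + 6 + 1 + 4 + 0 + 5 + 0 + 6 + 4 = 36

36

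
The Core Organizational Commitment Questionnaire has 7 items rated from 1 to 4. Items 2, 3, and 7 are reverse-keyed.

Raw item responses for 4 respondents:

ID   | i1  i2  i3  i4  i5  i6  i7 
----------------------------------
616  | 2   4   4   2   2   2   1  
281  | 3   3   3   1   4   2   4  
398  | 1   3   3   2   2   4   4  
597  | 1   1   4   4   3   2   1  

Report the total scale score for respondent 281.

Respondent 281 raw: 3, 3, 3, 1, 4, 2, 4.
Reverse-coded (on a 1–4 scale, reversed = 5 − raw):
  item 1: 3
  item 2: 5 − 3 = 2
  item 3: 5 − 3 = 2
  item 4: 1
  item 5: 4
  item 6: 2
  item 7: 5 − 4 = 1
Sum = 3 + 2 + 2 + 1 + 4 + 2 + 1 = 15

15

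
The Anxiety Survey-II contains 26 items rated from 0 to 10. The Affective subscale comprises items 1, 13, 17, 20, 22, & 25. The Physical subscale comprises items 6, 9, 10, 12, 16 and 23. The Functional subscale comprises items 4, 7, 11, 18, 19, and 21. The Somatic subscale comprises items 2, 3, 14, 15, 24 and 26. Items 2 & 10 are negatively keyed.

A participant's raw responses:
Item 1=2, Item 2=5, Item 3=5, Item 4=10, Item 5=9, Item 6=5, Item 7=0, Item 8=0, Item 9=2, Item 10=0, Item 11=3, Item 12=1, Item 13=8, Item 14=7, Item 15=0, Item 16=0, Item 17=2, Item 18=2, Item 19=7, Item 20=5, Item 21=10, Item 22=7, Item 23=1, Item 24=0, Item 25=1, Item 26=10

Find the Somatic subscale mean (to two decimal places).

4.50

Somatic items: 2, 3, 14, 15, 24, 26.
Of these, item 2 is negatively keyed; reverse-coded value = 10 − response.
  item 2: 10 − 5 = 5
  item 3: 5
  item 14: 7
  item 15: 0
  item 24: 0
  item 26: 10
Sum = 5 + 5 + 7 + 0 + 0 + 10 = 27
Mean = 27 / 6 = 4.50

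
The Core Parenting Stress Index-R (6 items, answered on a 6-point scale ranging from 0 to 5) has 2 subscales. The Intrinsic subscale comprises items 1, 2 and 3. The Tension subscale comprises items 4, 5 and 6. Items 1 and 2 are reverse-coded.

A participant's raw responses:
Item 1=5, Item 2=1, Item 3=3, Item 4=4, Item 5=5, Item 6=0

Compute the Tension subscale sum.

9

Tension items: 4, 5, 6.
  item 4: 4
  item 5: 5
  item 6: 0
Sum = 4 + 5 + 0 = 9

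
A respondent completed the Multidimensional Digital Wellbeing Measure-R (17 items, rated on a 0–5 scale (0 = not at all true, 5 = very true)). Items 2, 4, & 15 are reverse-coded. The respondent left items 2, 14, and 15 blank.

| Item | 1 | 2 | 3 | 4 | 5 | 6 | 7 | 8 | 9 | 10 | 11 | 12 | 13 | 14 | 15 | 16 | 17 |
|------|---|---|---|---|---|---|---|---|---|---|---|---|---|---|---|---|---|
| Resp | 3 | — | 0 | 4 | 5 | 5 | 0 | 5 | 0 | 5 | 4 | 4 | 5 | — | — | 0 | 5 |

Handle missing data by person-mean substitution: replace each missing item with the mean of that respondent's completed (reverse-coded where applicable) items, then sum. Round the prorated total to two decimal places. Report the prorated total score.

Reverse-coded (reverse-coded value = 5 − response):
  item 4: 5 − 4 = 1
Completed scored items (14 of 17): 3, 0, 1, 5, 5, 0, 5, 0, 5, 4, 4, 5, 0, 5; sum = 42.
Person mean = 42 / 14 ≈ 3.0000
Prorated total = (42 / 14) × 17 = 51.00 (to 2 dp)

51.00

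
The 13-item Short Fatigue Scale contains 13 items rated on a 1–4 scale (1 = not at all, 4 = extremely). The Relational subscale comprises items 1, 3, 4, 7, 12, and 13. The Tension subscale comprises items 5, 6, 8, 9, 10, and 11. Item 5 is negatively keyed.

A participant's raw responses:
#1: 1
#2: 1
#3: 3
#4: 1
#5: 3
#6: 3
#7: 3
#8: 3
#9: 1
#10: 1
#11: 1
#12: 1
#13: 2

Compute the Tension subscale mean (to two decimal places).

Tension items: 5, 6, 8, 9, 10, 11.
Of these, item 5 is negatively keyed; reverse-coded value = 5 − response.
  item 5: 5 − 3 = 2
  item 6: 3
  item 8: 3
  item 9: 1
  item 10: 1
  item 11: 1
Sum = 2 + 3 + 3 + 1 + 1 + 1 = 11
Mean = 11 / 6 = 1.83

1.83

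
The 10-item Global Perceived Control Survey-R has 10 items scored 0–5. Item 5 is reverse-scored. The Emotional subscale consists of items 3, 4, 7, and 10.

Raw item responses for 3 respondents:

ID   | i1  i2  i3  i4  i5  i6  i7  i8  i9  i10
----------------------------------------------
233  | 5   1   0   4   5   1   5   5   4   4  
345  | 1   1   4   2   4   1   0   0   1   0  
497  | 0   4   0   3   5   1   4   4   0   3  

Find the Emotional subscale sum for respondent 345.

Respondent 345 raw: 1, 1, 4, 2, 4, 1, 0, 0, 1, 0.
Emotional items: 3, 4, 7, 10.
Reverse-coded (reversed = (0+5) − raw = 5 − raw):
  item 3: 4
  item 4: 2
  item 7: 0
  item 10: 0
Sum = 4 + 2 + 0 + 0 = 6

6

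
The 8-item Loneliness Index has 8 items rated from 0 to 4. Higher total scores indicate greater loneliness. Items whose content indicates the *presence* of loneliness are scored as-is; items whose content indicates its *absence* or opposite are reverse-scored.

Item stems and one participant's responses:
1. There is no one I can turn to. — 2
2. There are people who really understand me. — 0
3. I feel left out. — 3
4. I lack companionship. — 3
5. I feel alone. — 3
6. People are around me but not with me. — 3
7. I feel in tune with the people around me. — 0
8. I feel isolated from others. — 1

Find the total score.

Items 2, 7 describe the absence/opposite of loneliness → reverse-score.
on a 0–4 scale, reversed = 4 − raw.
  item 1: 2
  item 2: 4 − 0 = 4
  item 3: 3
  item 4: 3
  item 5: 3
  item 6: 3
  item 7: 4 − 0 = 4
  item 8: 1
Total = 2 + 4 + 3 + 3 + 3 + 3 + 4 + 1 = 23

23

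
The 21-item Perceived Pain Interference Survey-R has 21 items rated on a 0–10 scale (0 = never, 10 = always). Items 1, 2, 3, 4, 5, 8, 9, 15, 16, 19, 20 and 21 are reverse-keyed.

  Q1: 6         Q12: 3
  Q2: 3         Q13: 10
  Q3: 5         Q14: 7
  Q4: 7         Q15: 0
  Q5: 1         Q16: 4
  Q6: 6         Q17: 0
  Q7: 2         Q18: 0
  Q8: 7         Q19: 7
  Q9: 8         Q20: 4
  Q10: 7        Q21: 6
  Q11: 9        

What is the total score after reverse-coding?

Raw sum = 102. Reverse-keyed items: 1, 2, 3, 4, 5, 8, 9, 15, 16, 19, 20, 21; their raw sum = 58.
Each reversal replaces raw with 10 − raw, changing the total by 10 − 2·raw per item.
Total = 102 + 12·10 − 2·58 = 102 + 120 − 116 = 106

106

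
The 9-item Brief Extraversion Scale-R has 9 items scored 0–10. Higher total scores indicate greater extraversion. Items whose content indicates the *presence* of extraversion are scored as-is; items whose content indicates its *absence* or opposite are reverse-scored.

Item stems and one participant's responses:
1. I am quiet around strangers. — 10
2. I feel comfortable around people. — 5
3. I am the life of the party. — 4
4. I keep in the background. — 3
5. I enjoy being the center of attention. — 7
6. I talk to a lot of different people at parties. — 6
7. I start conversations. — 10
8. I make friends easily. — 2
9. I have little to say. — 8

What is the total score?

43

Items 1, 4, 9 describe the absence/opposite of extraversion → reverse-score.
reversed = (0+10) − raw = 10 − raw.
  item 1: 10 − 10 = 0
  item 2: 5
  item 3: 4
  item 4: 10 − 3 = 7
  item 5: 7
  item 6: 6
  item 7: 10
  item 8: 2
  item 9: 10 − 8 = 2
Total = 0 + 5 + 4 + 7 + 7 + 6 + 10 + 2 + 2 = 43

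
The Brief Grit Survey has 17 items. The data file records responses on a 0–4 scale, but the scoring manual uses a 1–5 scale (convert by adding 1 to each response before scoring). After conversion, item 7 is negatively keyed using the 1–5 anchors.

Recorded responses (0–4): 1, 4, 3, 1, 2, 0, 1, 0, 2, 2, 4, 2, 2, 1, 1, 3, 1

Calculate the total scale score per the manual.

49

Convert to 1–5: 2, 5, 4, 2, 3, 1, 2, 1, 3, 3, 5, 3, 3, 2, 2, 4, 2
Reverse-coded (reverse-coded value = 6 − response):
  item 7: 6 − 2 = 4
Scored: 2, 5, 4, 2, 3, 1, 4, 1, 3, 3, 5, 3, 3, 2, 2, 4, 2
Total = 49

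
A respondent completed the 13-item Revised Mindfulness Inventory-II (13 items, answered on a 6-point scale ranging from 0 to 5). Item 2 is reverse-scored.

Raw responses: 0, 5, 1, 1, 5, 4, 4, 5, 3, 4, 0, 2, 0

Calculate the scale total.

Reverse-scored items use 5 − raw:
  item 2: 5 − 5 = 0
After reverse-coding: 0, 0, 1, 1, 5, 4, 4, 5, 3, 4, 0, 2, 0
Total = 0 + 0 + 1 + 1 + 5 + 4 + 4 + 5 + 3 + 4 + 0 + 2 + 0 = 29

29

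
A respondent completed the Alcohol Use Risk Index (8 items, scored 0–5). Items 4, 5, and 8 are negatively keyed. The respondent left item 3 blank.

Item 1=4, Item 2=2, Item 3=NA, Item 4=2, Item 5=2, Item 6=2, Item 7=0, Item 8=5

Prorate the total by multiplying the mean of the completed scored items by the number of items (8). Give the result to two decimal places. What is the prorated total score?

Reverse-coded (reverse-coded value = 5 − response):
  item 4: 5 − 2 = 3
  item 5: 5 − 2 = 3
  item 8: 5 − 5 = 0
Completed scored items (7 of 8): 4, 2, 3, 3, 2, 0, 0; sum = 14.
Person mean = 14 / 7 ≈ 2.0000
Prorated total = (14 / 7) × 8 = 16.00 (to 2 dp)

16.00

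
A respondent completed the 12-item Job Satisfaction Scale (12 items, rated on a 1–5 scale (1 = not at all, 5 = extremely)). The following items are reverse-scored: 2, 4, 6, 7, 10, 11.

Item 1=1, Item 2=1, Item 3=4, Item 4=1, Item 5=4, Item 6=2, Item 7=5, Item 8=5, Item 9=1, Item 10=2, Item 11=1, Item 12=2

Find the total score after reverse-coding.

41

Reversing items 2, 4, 6, 7, 10, and 11 with 6 − raw:
Total = 1 + (6−1) + 4 + (6−1) + 4 + (6−2) + (6−5) + 5 + 1 + (6−2) + (6−1) + 2
      = 1 + 5 + 4 + 5 + 4 + 4 + 1 + 5 + 1 + 4 + 5 + 2 = 41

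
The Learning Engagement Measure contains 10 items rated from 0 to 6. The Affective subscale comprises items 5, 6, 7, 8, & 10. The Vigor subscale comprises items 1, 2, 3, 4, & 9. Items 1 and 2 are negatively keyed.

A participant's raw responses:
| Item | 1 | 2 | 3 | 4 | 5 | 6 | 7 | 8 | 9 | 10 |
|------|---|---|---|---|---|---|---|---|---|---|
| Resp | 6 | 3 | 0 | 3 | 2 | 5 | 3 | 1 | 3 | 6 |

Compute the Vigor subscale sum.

9

Vigor items: 1, 2, 3, 4, 9.
Of these, items 1 & 2 are negatively keyed; on a 0–6 scale, reversed = 6 − raw.
  item 1: 6 − 6 = 0
  item 2: 6 − 3 = 3
  item 3: 0
  item 4: 3
  item 9: 3
Sum = 0 + 3 + 0 + 3 + 3 = 9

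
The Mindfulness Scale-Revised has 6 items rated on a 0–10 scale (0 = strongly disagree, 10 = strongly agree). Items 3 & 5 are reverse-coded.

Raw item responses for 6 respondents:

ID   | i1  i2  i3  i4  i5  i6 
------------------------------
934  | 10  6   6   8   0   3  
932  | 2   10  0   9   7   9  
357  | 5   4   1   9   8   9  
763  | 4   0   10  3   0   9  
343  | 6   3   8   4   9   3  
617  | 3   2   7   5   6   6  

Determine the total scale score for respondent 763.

Respondent 763 raw: 4, 0, 10, 3, 0, 9.
Reverse-coded (on a 0–10 scale, reversed = 10 − raw):
  item 1: 4
  item 2: 0
  item 3: 10 − 10 = 0
  item 4: 3
  item 5: 10 − 0 = 10
  item 6: 9
Sum = 4 + 0 + 0 + 3 + 10 + 9 = 26

26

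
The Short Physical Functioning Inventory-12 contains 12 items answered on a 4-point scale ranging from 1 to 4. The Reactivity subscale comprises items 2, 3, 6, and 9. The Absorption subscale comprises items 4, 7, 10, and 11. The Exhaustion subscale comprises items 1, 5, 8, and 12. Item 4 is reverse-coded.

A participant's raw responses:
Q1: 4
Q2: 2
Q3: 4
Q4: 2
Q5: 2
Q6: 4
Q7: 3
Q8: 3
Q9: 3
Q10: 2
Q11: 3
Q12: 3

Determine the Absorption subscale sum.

Absorption items: 4, 7, 10, 11.
Of these, item 4 is reverse-coded; on a 1–4 scale, reversed = 5 − raw.
  item 4: 5 − 2 = 3
  item 7: 3
  item 10: 2
  item 11: 3
Sum = 3 + 3 + 2 + 3 = 11

11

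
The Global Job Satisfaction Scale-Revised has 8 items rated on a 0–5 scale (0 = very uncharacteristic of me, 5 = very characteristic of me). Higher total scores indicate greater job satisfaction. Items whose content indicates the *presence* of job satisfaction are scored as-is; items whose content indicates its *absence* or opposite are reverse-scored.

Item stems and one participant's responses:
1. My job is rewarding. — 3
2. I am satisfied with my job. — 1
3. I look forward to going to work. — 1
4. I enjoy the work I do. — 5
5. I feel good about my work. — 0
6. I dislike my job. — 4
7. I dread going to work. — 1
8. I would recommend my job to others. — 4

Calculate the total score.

19

Items 6, 7 describe the absence/opposite of job satisfaction → reverse-score.
reverse-coded value = 5 − response.
  item 1: 3
  item 2: 1
  item 3: 1
  item 4: 5
  item 5: 0
  item 6: 5 − 4 = 1
  item 7: 5 − 1 = 4
  item 8: 4
Total = 3 + 1 + 1 + 5 + 0 + 1 + 4 + 4 = 19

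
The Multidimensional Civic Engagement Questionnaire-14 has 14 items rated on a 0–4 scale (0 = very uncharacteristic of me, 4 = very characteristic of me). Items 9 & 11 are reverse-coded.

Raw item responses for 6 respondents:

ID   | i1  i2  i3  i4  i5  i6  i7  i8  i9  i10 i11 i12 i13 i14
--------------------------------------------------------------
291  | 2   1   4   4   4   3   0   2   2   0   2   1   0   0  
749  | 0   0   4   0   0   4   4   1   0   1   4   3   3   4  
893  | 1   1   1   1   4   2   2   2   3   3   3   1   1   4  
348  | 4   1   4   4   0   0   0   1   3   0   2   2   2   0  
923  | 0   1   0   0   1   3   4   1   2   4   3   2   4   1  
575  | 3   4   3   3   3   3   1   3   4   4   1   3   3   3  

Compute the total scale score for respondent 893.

25

Respondent 893 raw: 1, 1, 1, 1, 4, 2, 2, 2, 3, 3, 3, 1, 1, 4.
Reverse-coded (on a 0–4 scale, reversed = 4 − raw):
  item 1: 1
  item 2: 1
  item 3: 1
  item 4: 1
  item 5: 4
  item 6: 2
  item 7: 2
  item 8: 2
  item 9: 4 − 3 = 1
  item 10: 3
  item 11: 4 − 3 = 1
  item 12: 1
  item 13: 1
  item 14: 4
Sum = 1 + 1 + 1 + 1 + 4 + 2 + 2 + 2 + 1 + 3 + 1 + 1 + 1 + 4 = 25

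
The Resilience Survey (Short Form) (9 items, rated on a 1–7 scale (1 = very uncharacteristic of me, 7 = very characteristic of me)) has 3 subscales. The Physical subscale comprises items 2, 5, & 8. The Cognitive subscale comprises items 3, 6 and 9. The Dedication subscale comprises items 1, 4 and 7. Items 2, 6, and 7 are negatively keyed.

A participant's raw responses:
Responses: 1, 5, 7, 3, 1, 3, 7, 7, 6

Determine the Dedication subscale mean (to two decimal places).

1.67

Dedication items: 1, 4, 7.
Of these, item 7 is negatively keyed; reverse-coded value = 8 − response.
  item 1: 1
  item 4: 3
  item 7: 8 − 7 = 1
Sum = 1 + 3 + 1 = 5
Mean = 5 / 3 = 1.67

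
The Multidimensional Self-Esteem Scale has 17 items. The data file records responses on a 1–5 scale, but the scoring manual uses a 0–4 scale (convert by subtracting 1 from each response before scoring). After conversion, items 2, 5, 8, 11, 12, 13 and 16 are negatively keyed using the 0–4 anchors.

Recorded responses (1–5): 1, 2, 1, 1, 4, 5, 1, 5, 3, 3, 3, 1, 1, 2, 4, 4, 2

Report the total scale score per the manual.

Convert to 0–4: 0, 1, 0, 0, 3, 4, 0, 4, 2, 2, 2, 0, 0, 1, 3, 3, 1
Reverse-coded (reversed = (0+4) − raw = 4 − raw):
  item 2: 4 − 1 = 3
  item 5: 4 − 3 = 1
  item 8: 4 − 4 = 0
  item 11: 4 − 2 = 2
  item 12: 4 − 0 = 4
  item 13: 4 − 0 = 4
  item 16: 4 − 3 = 1
Scored: 0, 3, 0, 0, 1, 4, 0, 0, 2, 2, 2, 4, 4, 1, 3, 1, 1
Total = 28

28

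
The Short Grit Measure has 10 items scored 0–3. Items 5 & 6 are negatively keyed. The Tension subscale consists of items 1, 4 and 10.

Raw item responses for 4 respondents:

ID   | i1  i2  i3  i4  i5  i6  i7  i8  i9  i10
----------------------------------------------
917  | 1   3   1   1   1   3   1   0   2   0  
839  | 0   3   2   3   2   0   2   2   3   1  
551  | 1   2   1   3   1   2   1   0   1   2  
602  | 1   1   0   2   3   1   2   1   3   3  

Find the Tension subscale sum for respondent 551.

Respondent 551 raw: 1, 2, 1, 3, 1, 2, 1, 0, 1, 2.
Tension items: 1, 4, 10.
Reverse-coded (on a 0–3 scale, reversed = 3 − raw):
  item 1: 1
  item 4: 3
  item 10: 2
Sum = 1 + 3 + 2 = 6

6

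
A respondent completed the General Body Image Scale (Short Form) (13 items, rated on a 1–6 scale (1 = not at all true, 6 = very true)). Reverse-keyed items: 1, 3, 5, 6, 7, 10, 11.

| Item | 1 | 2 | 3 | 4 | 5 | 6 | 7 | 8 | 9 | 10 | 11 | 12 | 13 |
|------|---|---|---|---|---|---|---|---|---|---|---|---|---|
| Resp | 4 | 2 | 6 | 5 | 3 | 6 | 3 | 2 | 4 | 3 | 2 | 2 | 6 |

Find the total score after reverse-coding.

43

Reversing items 1, 3, 5, 6, 7, 10 and 11 with 7 − raw:
Total = (7−4) + 2 + (7−6) + 5 + (7−3) + (7−6) + (7−3) + 2 + 4 + (7−3) + (7−2) + 2 + 6
      = 3 + 2 + 1 + 5 + 4 + 1 + 4 + 2 + 4 + 4 + 5 + 2 + 6 = 43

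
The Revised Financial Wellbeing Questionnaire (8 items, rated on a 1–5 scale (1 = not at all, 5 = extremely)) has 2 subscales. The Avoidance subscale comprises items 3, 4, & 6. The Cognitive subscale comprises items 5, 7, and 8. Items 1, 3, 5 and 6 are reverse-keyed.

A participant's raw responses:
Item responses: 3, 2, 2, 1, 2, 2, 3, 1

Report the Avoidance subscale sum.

9

Avoidance items: 3, 4, 6.
Of these, items 3 & 6 are reverse-keyed; reversed = (1+5) − raw = 6 − raw.
  item 3: 6 − 2 = 4
  item 4: 1
  item 6: 6 − 2 = 4
Sum = 4 + 1 + 4 = 9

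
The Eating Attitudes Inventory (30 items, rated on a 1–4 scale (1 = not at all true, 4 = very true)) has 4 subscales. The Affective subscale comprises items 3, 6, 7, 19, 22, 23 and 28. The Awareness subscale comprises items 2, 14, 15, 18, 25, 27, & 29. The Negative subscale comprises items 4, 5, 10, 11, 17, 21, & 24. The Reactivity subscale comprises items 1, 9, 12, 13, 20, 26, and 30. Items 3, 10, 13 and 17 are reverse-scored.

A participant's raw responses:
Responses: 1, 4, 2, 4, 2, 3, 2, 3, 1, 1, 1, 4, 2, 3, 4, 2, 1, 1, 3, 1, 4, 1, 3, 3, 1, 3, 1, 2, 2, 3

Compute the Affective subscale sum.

17

Affective items: 3, 6, 7, 19, 22, 23, 28.
Of these, item 3 is reverse-scored; reversed = (1+4) − raw = 5 − raw.
  item 3: 5 − 2 = 3
  item 6: 3
  item 7: 2
  item 19: 3
  item 22: 1
  item 23: 3
  item 28: 2
Sum = 3 + 3 + 2 + 3 + 1 + 3 + 2 = 17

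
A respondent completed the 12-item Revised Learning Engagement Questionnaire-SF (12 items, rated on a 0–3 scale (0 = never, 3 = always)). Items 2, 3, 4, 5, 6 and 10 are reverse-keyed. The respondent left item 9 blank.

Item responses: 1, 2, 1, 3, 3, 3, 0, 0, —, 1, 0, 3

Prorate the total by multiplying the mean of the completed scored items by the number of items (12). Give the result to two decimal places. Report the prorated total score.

9.82

Reverse-coded (reversed = (0+3) − raw = 3 − raw):
  item 2: 3 − 2 = 1
  item 3: 3 − 1 = 2
  item 4: 3 − 3 = 0
  item 5: 3 − 3 = 0
  item 6: 3 − 3 = 0
  item 10: 3 − 1 = 2
Completed scored items (11 of 12): 1, 1, 2, 0, 0, 0, 0, 0, 2, 0, 3; sum = 9.
Person mean = 9 / 11 ≈ 0.8182
Prorated total = (9 / 11) × 12 = 9.82 (to 2 dp)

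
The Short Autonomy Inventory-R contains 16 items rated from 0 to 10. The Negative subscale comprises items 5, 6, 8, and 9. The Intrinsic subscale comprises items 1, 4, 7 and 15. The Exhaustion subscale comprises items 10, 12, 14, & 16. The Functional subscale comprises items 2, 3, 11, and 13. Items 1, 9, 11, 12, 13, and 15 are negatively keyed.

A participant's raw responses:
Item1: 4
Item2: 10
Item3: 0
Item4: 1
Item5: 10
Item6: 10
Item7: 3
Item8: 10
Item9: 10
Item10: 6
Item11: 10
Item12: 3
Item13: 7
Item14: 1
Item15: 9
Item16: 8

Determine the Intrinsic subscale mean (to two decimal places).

Intrinsic items: 1, 4, 7, 15.
Of these, items 1 and 15 are negatively keyed; reversed = (0+10) − raw = 10 − raw.
  item 1: 10 − 4 = 6
  item 4: 1
  item 7: 3
  item 15: 10 − 9 = 1
Sum = 6 + 1 + 3 + 1 = 11
Mean = 11 / 4 = 2.75

2.75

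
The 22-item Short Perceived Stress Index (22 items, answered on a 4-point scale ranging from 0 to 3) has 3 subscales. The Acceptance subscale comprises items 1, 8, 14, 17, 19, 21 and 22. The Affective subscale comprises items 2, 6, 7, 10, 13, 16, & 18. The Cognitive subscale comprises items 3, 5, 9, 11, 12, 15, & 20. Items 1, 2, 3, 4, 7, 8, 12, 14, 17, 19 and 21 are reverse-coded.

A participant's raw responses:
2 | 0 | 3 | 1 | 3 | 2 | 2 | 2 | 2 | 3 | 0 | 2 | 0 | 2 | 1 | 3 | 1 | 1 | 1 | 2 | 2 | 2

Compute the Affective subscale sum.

Affective items: 2, 6, 7, 10, 13, 16, 18.
Of these, items 2 & 7 are reverse-coded; reversed = (0+3) − raw = 3 − raw.
  item 2: 3 − 0 = 3
  item 6: 2
  item 7: 3 − 2 = 1
  item 10: 3
  item 13: 0
  item 16: 3
  item 18: 1
Sum = 3 + 2 + 1 + 3 + 0 + 3 + 1 = 13

13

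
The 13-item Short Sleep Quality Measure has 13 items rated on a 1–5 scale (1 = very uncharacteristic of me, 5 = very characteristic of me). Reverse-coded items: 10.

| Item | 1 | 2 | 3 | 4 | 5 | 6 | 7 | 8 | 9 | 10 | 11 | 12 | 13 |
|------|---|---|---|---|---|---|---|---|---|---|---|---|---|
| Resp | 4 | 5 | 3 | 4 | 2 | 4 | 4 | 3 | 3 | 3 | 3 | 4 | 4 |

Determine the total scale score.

Raw sum = 46. Reverse-coded items: 10; their raw sum = 3.
Each reversal replaces raw with 6 − raw, changing the total by 6 − 2·raw per item.
Total = 46 + 1·6 − 2·3 = 46 + 6 − 6 = 46

46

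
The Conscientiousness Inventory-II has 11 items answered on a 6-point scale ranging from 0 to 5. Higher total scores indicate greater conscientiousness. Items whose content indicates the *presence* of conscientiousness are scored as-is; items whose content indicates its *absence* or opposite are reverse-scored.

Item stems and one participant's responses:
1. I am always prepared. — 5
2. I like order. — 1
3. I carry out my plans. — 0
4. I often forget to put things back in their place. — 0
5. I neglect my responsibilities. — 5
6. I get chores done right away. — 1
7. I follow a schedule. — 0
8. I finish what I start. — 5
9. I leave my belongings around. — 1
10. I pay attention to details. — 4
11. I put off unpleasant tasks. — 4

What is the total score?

Items 4, 5, 9, 11 describe the absence/opposite of conscientiousness → reverse-score.
reversed = (0+5) − raw = 5 − raw.
  item 1: 5
  item 2: 1
  item 3: 0
  item 4: 5 − 0 = 5
  item 5: 5 − 5 = 0
  item 6: 1
  item 7: 0
  item 8: 5
  item 9: 5 − 1 = 4
  item 10: 4
  item 11: 5 − 4 = 1
Total = 5 + 1 + 0 + 5 + 0 + 1 + 0 + 5 + 4 + 4 + 1 = 26

26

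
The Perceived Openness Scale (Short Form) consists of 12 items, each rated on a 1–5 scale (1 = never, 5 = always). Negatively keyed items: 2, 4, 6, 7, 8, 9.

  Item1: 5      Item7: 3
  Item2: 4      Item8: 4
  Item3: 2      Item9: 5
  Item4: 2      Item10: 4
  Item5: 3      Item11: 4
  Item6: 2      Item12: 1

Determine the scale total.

35

Raw sum = 39. Negatively keyed items: 2, 4, 6, 7, 8, 9; their raw sum = 20.
Each reversal replaces raw with 6 − raw, changing the total by 6 − 2·raw per item.
Total = 39 + 6·6 − 2·20 = 39 + 36 − 40 = 35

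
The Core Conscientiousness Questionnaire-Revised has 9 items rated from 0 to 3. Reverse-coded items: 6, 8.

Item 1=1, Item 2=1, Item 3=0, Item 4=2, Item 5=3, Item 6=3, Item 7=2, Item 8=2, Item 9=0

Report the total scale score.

Reversing items 6 & 8 with 3 − raw:
Total = 1 + 1 + 0 + 2 + 3 + (3−3) + 2 + (3−2) + 0
      = 1 + 1 + 0 + 2 + 3 + 0 + 2 + 1 + 0 = 10

10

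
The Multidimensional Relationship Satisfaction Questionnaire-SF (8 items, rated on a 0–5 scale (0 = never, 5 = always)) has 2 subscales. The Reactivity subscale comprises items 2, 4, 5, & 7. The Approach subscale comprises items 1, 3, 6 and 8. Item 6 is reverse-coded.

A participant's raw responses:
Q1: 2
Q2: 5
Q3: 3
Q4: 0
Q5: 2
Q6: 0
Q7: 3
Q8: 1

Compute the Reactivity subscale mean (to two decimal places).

2.50

Reactivity items: 2, 4, 5, 7.
  item 2: 5
  item 4: 0
  item 5: 2
  item 7: 3
Sum = 5 + 0 + 2 + 3 = 10
Mean = 10 / 4 = 2.50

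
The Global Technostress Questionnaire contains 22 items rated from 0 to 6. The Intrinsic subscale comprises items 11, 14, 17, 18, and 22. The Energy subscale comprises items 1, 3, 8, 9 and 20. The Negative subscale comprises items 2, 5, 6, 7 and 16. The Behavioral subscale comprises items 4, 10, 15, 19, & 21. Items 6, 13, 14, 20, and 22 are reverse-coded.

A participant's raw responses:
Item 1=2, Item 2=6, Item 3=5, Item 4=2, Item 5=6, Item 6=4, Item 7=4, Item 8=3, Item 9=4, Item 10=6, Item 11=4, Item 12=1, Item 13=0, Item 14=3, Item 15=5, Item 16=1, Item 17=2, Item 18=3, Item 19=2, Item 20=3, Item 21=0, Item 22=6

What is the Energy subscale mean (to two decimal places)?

Energy items: 1, 3, 8, 9, 20.
Of these, item 20 is reverse-coded; reversed = (0+6) − raw = 6 − raw.
  item 1: 2
  item 3: 5
  item 8: 3
  item 9: 4
  item 20: 6 − 3 = 3
Sum = 2 + 5 + 3 + 4 + 3 = 17
Mean = 17 / 5 = 3.40

3.40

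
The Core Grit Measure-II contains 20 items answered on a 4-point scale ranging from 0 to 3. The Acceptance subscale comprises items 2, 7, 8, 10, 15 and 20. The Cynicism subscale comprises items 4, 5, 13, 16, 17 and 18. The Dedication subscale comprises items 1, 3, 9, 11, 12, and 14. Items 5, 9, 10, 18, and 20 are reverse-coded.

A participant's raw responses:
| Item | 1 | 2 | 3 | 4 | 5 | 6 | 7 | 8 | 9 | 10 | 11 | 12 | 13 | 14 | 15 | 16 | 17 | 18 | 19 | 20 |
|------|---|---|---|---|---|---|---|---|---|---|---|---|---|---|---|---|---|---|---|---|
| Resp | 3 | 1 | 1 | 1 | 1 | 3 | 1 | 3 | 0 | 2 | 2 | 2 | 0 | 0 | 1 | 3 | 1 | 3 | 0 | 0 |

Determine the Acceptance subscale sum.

10

Acceptance items: 2, 7, 8, 10, 15, 20.
Of these, items 10 & 20 are reverse-coded; on a 0–3 scale, reversed = 3 − raw.
  item 2: 1
  item 7: 1
  item 8: 3
  item 10: 3 − 2 = 1
  item 15: 1
  item 20: 3 − 0 = 3
Sum = 1 + 1 + 3 + 1 + 1 + 3 = 10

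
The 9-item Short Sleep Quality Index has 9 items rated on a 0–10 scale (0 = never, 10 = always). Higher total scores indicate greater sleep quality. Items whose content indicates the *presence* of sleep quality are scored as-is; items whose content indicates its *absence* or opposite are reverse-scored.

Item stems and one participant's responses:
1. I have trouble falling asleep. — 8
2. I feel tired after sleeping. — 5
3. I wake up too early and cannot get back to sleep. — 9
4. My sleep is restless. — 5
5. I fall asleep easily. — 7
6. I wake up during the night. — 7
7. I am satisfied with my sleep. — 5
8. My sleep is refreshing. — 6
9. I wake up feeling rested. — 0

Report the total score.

Items 1, 2, 3, 4, 6 describe the absence/opposite of sleep quality → reverse-score.
reverse-coded value = 10 − response.
  item 1: 10 − 8 = 2
  item 2: 10 − 5 = 5
  item 3: 10 − 9 = 1
  item 4: 10 − 5 = 5
  item 5: 7
  item 6: 10 − 7 = 3
  item 7: 5
  item 8: 6
  item 9: 0
Total = 2 + 5 + 1 + 5 + 7 + 3 + 5 + 6 + 0 = 34

34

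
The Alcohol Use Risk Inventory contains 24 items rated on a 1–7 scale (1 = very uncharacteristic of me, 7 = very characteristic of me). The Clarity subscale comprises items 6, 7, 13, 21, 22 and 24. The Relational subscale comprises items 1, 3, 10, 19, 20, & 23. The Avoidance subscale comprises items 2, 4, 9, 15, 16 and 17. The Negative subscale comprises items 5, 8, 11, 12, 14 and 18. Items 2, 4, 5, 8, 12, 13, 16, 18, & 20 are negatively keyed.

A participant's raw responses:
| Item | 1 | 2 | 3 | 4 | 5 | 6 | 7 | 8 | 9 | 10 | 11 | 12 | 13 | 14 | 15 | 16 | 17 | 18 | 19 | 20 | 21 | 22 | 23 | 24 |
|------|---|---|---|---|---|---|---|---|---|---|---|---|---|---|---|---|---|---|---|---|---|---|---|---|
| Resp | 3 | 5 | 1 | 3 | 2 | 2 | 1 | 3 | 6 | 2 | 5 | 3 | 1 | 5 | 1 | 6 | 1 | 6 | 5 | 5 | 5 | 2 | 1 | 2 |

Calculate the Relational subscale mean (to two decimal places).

Relational items: 1, 3, 10, 19, 20, 23.
Of these, item 20 is negatively keyed; reverse-coded value = 8 − response.
  item 1: 3
  item 3: 1
  item 10: 2
  item 19: 5
  item 20: 8 − 5 = 3
  item 23: 1
Sum = 3 + 1 + 2 + 5 + 3 + 1 = 15
Mean = 15 / 6 = 2.50

2.50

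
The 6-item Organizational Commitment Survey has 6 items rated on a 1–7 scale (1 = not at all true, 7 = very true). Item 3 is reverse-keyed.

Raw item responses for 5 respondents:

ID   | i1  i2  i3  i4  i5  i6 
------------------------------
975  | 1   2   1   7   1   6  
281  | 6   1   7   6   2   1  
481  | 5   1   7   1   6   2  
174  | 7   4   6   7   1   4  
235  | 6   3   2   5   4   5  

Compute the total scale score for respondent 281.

17

Respondent 281 raw: 6, 1, 7, 6, 2, 1.
Reverse-coded (reversed = (1+7) − raw = 8 − raw):
  item 1: 6
  item 2: 1
  item 3: 8 − 7 = 1
  item 4: 6
  item 5: 2
  item 6: 1
Sum = 6 + 1 + 1 + 6 + 2 + 1 = 17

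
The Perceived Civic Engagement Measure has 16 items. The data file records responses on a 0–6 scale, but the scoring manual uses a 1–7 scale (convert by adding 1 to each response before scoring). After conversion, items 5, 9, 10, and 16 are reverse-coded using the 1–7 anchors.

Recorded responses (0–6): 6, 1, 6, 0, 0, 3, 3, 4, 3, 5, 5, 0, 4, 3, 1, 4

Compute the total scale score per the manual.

64

Convert to 1–7: 7, 2, 7, 1, 1, 4, 4, 5, 4, 6, 6, 1, 5, 4, 2, 5
Reverse-coded (on a 1–7 scale, reversed = 8 − raw):
  item 5: 8 − 1 = 7
  item 9: 8 − 4 = 4
  item 10: 8 − 6 = 2
  item 16: 8 − 5 = 3
Scored: 7, 2, 7, 1, 7, 4, 4, 5, 4, 2, 6, 1, 5, 4, 2, 3
Total = 64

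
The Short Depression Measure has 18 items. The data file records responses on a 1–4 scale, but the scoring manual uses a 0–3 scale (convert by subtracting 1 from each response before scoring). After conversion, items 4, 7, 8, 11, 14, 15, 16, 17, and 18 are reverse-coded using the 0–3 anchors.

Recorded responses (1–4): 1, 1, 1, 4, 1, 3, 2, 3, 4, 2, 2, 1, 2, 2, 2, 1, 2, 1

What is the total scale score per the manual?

24

Convert to 0–3: 0, 0, 0, 3, 0, 2, 1, 2, 3, 1, 1, 0, 1, 1, 1, 0, 1, 0
Reverse-coded (reversed = (0+3) − raw = 3 − raw):
  item 4: 3 − 3 = 0
  item 7: 3 − 1 = 2
  item 8: 3 − 2 = 1
  item 11: 3 − 1 = 2
  item 14: 3 − 1 = 2
  item 15: 3 − 1 = 2
  item 16: 3 − 0 = 3
  item 17: 3 − 1 = 2
  item 18: 3 − 0 = 3
Scored: 0, 0, 0, 0, 0, 2, 2, 1, 3, 1, 2, 0, 1, 2, 2, 3, 2, 3
Total = 24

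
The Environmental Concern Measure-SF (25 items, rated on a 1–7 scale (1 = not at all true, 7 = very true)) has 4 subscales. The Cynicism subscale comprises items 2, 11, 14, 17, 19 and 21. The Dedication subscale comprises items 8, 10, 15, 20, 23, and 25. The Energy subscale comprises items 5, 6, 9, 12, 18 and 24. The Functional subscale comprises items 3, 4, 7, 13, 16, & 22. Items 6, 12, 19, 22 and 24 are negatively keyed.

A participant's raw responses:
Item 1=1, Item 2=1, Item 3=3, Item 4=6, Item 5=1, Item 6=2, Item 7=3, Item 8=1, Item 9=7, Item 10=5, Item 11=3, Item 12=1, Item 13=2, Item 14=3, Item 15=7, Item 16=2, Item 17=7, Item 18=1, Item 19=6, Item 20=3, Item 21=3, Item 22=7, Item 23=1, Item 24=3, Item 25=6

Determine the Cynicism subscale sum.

Cynicism items: 2, 11, 14, 17, 19, 21.
Of these, item 19 is negatively keyed; on a 1–7 scale, reversed = 8 − raw.
  item 2: 1
  item 11: 3
  item 14: 3
  item 17: 7
  item 19: 8 − 6 = 2
  item 21: 3
Sum = 1 + 3 + 3 + 7 + 2 + 3 = 19

19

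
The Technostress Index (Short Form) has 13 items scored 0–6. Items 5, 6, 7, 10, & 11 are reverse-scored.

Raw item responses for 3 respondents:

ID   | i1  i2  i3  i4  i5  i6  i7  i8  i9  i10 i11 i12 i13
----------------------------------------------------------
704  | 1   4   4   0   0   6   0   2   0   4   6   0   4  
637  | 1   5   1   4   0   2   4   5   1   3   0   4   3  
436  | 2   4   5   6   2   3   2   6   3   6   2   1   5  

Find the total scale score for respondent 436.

Respondent 436 raw: 2, 4, 5, 6, 2, 3, 2, 6, 3, 6, 2, 1, 5.
Reverse-coded (on a 0–6 scale, reversed = 6 − raw):
  item 1: 2
  item 2: 4
  item 3: 5
  item 4: 6
  item 5: 6 − 2 = 4
  item 6: 6 − 3 = 3
  item 7: 6 − 2 = 4
  item 8: 6
  item 9: 3
  item 10: 6 − 6 = 0
  item 11: 6 − 2 = 4
  item 12: 1
  item 13: 5
Sum = 2 + 4 + 5 + 6 + 4 + 3 + 4 + 6 + 3 + 0 + 4 + 1 + 5 = 47

47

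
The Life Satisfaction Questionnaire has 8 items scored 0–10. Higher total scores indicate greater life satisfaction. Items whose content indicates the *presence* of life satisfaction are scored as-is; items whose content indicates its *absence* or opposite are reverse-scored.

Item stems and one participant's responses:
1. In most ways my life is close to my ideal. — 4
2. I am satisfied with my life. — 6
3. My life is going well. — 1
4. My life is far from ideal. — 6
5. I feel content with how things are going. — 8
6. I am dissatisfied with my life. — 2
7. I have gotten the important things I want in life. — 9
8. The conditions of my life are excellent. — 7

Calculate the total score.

47

Items 4, 6 describe the absence/opposite of life satisfaction → reverse-score.
on a 0–10 scale, reversed = 10 − raw.
  item 1: 4
  item 2: 6
  item 3: 1
  item 4: 10 − 6 = 4
  item 5: 8
  item 6: 10 − 2 = 8
  item 7: 9
  item 8: 7
Total = 4 + 6 + 1 + 4 + 8 + 8 + 9 + 7 = 47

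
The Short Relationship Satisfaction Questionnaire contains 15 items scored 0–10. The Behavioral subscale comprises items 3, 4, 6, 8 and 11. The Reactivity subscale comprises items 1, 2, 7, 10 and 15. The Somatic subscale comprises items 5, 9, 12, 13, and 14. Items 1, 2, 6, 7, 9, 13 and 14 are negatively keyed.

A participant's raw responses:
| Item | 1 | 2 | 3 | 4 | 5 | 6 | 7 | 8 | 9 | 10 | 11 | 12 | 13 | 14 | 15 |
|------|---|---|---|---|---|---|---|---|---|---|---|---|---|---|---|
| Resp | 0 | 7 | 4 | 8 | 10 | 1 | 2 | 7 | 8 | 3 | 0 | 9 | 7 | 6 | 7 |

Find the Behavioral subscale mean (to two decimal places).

Behavioral items: 3, 4, 6, 8, 11.
Of these, item 6 is negatively keyed; reversed = (0+10) − raw = 10 − raw.
  item 3: 4
  item 4: 8
  item 6: 10 − 1 = 9
  item 8: 7
  item 11: 0
Sum = 4 + 8 + 9 + 7 + 0 = 28
Mean = 28 / 5 = 5.60

5.60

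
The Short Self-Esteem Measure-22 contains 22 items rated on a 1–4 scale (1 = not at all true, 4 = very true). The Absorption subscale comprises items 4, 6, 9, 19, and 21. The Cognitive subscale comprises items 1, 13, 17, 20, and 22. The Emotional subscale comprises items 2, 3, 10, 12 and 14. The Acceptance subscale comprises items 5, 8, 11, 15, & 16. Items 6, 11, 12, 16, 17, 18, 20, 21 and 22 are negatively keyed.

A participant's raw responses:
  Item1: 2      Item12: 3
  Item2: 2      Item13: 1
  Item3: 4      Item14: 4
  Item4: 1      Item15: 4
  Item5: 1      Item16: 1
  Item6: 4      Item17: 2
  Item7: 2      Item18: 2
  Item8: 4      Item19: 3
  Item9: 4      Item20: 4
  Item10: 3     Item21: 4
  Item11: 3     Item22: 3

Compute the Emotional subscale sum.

Emotional items: 2, 3, 10, 12, 14.
Of these, item 12 is negatively keyed; reversed = (1+4) − raw = 5 − raw.
  item 2: 2
  item 3: 4
  item 10: 3
  item 12: 5 − 3 = 2
  item 14: 4
Sum = 2 + 4 + 3 + 2 + 4 = 15

15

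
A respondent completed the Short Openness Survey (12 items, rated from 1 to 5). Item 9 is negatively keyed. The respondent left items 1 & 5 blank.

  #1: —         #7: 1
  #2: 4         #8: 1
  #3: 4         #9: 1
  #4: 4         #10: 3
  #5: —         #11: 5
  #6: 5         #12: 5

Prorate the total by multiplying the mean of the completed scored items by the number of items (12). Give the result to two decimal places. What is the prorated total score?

44.40

Reverse-coded (on a 1–5 scale, reversed = 6 − raw):
  item 9: 6 − 1 = 5
Completed scored items (10 of 12): 4, 4, 4, 5, 1, 1, 5, 3, 5, 5; sum = 37.
Person mean = 37 / 10 ≈ 3.7000
Prorated total = (37 / 10) × 12 = 44.40 (to 2 dp)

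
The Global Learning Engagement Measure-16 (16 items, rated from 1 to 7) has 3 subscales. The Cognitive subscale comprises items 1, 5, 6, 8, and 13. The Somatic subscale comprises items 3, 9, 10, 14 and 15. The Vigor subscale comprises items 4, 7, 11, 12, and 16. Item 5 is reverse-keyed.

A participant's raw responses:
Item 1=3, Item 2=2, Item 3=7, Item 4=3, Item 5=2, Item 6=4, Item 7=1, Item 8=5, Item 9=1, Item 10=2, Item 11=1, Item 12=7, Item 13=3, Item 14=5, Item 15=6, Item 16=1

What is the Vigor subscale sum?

Vigor items: 4, 7, 11, 12, 16.
  item 4: 3
  item 7: 1
  item 11: 1
  item 12: 7
  item 16: 1
Sum = 3 + 1 + 1 + 7 + 1 = 13

13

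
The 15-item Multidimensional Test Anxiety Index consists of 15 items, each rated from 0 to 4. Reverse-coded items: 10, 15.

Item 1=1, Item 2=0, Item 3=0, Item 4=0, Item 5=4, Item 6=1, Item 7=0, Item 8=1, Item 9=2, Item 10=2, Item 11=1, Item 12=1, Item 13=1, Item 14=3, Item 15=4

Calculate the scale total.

Reversing items 10 and 15 with 4 − raw:
Total = 1 + 0 + 0 + 0 + 4 + 1 + 0 + 1 + 2 + (4−2) + 1 + 1 + 1 + 3 + (4−4)
      = 1 + 0 + 0 + 0 + 4 + 1 + 0 + 1 + 2 + 2 + 1 + 1 + 1 + 3 + 0 = 17

17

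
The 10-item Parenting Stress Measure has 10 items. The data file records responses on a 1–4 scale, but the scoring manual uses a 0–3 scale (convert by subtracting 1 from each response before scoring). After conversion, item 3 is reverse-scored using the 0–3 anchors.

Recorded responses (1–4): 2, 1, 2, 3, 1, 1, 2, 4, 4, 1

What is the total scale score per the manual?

12

Convert to 0–3: 1, 0, 1, 2, 0, 0, 1, 3, 3, 0
Reverse-coded (on a 0–3 scale, reversed = 3 − raw):
  item 3: 3 − 1 = 2
Scored: 1, 0, 2, 2, 0, 0, 1, 3, 3, 0
Total = 12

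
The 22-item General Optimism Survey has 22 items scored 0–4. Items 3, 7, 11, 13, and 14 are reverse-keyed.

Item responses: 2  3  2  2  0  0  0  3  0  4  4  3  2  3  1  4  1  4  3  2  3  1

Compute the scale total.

Raw sum = 47. Reverse-keyed items: 3, 7, 11, 13, 14; their raw sum = 11.
Each reversal replaces raw with 4 − raw, changing the total by 4 − 2·raw per item.
Total = 47 + 5·4 − 2·11 = 47 + 20 − 22 = 45

45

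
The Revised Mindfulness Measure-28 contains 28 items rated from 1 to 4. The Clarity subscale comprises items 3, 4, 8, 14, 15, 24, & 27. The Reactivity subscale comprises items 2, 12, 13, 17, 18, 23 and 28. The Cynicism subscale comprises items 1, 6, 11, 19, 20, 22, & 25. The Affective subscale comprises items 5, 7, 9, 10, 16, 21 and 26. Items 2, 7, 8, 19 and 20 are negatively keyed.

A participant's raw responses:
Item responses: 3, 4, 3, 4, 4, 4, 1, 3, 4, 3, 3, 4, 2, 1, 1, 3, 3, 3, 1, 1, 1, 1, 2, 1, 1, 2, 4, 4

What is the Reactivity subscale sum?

19

Reactivity items: 2, 12, 13, 17, 18, 23, 28.
Of these, item 2 is negatively keyed; reversed = (1+4) − raw = 5 − raw.
  item 2: 5 − 4 = 1
  item 12: 4
  item 13: 2
  item 17: 3
  item 18: 3
  item 23: 2
  item 28: 4
Sum = 1 + 4 + 2 + 3 + 3 + 2 + 4 = 19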